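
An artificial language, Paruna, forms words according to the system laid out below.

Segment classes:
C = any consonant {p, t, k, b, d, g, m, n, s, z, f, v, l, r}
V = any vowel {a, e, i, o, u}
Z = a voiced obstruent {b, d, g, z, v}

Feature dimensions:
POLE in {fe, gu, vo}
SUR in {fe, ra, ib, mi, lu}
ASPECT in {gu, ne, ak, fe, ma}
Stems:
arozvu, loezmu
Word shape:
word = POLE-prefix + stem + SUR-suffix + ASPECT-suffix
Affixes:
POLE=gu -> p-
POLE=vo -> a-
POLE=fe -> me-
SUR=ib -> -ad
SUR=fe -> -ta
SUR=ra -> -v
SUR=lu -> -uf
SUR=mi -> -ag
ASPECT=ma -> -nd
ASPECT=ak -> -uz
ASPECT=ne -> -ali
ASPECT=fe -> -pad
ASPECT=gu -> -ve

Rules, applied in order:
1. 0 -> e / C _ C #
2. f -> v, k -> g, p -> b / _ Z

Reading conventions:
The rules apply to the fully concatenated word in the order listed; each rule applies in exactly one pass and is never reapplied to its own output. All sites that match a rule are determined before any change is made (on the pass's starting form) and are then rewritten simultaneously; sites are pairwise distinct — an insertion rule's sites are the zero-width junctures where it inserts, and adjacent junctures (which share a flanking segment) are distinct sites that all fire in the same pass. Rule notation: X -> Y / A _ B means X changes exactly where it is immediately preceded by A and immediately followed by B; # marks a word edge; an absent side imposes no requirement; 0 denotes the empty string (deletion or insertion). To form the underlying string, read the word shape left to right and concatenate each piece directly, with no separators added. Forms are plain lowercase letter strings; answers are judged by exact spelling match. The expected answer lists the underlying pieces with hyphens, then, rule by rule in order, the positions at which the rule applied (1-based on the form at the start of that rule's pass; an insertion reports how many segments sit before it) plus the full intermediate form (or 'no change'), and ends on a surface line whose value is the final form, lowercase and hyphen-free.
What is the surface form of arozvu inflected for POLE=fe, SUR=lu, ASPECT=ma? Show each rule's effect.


underlying: me-arozvu-uf-nd
1. 0 -> e / C _ C #: inserts after position(s) 11: mearozvuufned
2. f -> v, k -> g, p -> b / _ Z: no change
surface: mearozvuufned


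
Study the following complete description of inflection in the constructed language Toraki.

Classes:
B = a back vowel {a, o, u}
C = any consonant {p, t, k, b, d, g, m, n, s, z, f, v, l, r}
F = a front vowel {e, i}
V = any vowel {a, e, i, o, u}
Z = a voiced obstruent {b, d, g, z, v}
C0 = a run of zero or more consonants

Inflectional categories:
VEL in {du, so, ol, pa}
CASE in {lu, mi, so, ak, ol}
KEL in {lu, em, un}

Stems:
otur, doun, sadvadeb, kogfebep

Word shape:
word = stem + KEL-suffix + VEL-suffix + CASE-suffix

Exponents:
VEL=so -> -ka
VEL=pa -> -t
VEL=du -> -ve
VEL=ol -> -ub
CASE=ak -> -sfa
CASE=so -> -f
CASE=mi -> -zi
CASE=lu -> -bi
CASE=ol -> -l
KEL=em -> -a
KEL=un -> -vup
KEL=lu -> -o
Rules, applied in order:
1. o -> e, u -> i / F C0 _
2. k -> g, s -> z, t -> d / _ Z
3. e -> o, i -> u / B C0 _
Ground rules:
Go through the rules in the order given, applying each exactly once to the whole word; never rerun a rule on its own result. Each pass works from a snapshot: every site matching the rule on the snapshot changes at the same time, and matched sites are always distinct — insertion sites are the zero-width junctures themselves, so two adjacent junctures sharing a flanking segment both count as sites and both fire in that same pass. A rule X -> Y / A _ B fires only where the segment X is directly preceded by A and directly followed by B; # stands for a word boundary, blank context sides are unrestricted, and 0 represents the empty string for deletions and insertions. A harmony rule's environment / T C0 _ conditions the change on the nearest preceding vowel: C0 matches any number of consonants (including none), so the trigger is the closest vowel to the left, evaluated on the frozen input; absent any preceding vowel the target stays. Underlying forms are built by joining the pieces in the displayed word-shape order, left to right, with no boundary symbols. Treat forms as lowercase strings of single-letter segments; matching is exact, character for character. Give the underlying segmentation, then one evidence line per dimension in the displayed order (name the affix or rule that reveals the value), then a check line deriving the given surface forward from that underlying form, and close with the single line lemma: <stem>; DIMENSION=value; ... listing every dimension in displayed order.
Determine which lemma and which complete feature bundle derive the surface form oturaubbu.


underlying: otur-a-ub-bi
VEL=ol - signalled by the affix -ub
CASE=lu - signalled by the affix -bi
KEL=em - signalled by the affix -a
check: oturaubbi -> oturaubbi -> oturaubbi -> oturaubbu
lemma: otur; VEL=ol; CASE=lu; KEL=em


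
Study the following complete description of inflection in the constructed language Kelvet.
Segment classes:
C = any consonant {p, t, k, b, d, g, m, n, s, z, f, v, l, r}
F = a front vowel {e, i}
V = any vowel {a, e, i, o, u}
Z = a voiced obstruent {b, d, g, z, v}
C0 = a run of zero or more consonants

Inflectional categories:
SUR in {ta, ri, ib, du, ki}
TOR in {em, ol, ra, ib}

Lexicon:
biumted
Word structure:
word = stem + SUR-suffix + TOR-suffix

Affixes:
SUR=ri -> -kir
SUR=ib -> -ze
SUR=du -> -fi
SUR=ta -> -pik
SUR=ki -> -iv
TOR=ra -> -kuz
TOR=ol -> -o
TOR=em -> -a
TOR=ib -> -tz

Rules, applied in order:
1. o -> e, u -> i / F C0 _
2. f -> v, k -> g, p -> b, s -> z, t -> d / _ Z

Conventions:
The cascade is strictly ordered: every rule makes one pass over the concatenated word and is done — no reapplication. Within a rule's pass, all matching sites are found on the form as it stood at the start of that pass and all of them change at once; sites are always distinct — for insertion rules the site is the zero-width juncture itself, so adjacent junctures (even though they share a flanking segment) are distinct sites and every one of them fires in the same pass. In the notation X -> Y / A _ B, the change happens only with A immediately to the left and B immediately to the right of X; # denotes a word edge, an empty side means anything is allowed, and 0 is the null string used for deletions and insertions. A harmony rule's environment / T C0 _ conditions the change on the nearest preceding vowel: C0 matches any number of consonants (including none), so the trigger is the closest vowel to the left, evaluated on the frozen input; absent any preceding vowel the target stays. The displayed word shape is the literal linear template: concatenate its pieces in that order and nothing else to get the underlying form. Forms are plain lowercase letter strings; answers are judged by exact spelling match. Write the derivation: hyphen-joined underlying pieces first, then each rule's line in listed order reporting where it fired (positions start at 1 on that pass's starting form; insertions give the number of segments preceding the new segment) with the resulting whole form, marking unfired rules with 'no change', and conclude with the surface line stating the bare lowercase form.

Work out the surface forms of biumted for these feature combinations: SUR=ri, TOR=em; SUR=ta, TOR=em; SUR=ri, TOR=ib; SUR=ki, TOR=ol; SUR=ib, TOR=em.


cell SUR=ri, TOR=em:
underlying: biumted-kir-a
1. o -> e, u -> i / F C0 _: fires at position(s) 3: biimtedkira
2. f -> v, k -> g, p -> b, s -> z, t -> d / _ Z: no change
surface: biimtedkira

cell SUR=ta, TOR=em:
underlying: biumted-pik-a
1. o -> e, u -> i / F C0 _: fires at position(s) 3: biimtedpika
2. f -> v, k -> g, p -> b, s -> z, t -> d / _ Z: no change
surface: biimtedpika

cell SUR=ri, TOR=ib:
underlying: biumted-kir-tz
1. o -> e, u -> i / F C0 _: fires at position(s) 3: biimtedkirtz
2. f -> v, k -> g, p -> b, s -> z, t -> d / _ Z: fires at position(s) 11: biimtedkirdz
surface: biimtedkirdz

cell SUR=ki, TOR=ol:
underlying: biumted-iv-o
1. o -> e, u -> i / F C0 _: fires at position(s) 3, 10: biimtedive
2. f -> v, k -> g, p -> b, s -> z, t -> d / _ Z: no change
surface: biimtedive

cell SUR=ib, TOR=em:
underlying: biumted-ze-a
1. o -> e, u -> i / F C0 _: fires at position(s) 3: biimtedzea
2. f -> v, k -> g, p -> b, s -> z, t -> d / _ Z: no change
surface: biimtedzea


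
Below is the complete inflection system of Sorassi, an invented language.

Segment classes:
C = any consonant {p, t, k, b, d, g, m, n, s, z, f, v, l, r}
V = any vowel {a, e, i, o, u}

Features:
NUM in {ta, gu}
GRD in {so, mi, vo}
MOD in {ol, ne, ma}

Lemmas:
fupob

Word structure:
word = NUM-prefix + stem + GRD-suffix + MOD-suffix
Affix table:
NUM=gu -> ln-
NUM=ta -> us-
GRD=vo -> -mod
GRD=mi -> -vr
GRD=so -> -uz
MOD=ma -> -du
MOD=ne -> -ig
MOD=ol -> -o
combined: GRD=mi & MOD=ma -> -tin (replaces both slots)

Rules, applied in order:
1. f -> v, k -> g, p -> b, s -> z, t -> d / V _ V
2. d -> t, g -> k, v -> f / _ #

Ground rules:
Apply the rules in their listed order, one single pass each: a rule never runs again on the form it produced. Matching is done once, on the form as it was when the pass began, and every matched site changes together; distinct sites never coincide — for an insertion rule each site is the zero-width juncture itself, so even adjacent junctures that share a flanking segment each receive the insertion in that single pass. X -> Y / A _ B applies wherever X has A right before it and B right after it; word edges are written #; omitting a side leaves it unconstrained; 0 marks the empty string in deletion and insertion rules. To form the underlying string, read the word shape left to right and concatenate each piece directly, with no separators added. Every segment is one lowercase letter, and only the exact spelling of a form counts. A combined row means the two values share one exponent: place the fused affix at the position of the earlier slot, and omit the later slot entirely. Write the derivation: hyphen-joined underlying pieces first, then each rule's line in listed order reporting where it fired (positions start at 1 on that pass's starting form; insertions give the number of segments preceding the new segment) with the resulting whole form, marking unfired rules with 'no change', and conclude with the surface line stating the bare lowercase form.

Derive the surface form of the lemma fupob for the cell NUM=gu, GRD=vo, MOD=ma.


underlying: ln-fupob-mod-du
1. f -> v, k -> g, p -> b, s -> z, t -> d / V _ V: fires at position(s) 5: lnfubobmoddu
2. d -> t, g -> k, v -> f / _ #: no change
surface: lnfubobmoddu


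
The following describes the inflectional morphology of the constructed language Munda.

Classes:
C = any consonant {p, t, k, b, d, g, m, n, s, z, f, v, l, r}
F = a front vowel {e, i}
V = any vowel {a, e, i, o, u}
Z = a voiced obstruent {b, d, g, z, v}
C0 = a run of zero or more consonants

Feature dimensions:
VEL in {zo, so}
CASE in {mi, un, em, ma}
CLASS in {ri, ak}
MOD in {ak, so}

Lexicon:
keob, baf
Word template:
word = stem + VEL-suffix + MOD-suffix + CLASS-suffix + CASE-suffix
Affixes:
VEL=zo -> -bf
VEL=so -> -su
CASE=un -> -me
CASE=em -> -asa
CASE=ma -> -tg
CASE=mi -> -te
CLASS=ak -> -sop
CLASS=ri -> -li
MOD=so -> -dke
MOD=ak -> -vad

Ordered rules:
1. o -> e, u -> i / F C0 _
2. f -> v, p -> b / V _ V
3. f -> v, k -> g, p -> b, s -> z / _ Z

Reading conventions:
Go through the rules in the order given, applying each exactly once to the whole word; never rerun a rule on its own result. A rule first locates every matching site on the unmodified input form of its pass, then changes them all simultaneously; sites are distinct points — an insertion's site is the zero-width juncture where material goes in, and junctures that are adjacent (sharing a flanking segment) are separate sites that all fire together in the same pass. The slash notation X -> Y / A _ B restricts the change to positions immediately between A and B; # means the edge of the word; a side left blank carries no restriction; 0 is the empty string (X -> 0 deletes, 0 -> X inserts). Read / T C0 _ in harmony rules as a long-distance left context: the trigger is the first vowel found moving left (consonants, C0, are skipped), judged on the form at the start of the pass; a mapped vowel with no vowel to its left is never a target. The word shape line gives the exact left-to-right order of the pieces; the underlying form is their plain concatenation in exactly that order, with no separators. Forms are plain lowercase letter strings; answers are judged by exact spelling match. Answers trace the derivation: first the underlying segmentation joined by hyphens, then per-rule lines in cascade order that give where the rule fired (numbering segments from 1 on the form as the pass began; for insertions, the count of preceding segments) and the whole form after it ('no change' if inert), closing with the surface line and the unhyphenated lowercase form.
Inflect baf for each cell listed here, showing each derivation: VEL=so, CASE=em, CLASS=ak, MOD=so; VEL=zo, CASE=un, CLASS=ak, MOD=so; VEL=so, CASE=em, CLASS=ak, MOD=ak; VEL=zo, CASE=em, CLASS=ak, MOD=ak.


cell VEL=so, CASE=em, CLASS=ak, MOD=so:
underlying: baf-su-dke-sop-asa
1. o -> e, u -> i / F C0 _: fires at position(s) 10: bafsudkesepasa
2. f -> v, p -> b / V _ V: fires at position(s) 11: bafsudkesebasa
3. f -> v, k -> g, p -> b, s -> z / _ Z: no change
surface: bafsudkesebasa

cell VEL=zo, CASE=un, CLASS=ak, MOD=so:
underlying: baf-bf-dke-sop-me
1. o -> e, u -> i / F C0 _: fires at position(s) 10: bafbfdkesepme
2. f -> v, p -> b / V _ V: no change
3. f -> v, k -> g, p -> b, s -> z / _ Z: fires at position(s) 3, 5: bavbvdkesepme
surface: bavbvdkesepme

cell VEL=so, CASE=em, CLASS=ak, MOD=ak:
underlying: baf-su-vad-sop-asa
1. o -> e, u -> i / F C0 _: no change
2. f -> v, p -> b / V _ V: fires at position(s) 11: bafsuvadsobasa
3. f -> v, k -> g, p -> b, s -> z / _ Z: no change
surface: bafsuvadsobasa

cell VEL=zo, CASE=em, CLASS=ak, MOD=ak:
underlying: baf-bf-vad-sop-asa
1. o -> e, u -> i / F C0 _: no change
2. f -> v, p -> b / V _ V: fires at position(s) 11: bafbfvadsobasa
3. f -> v, k -> g, p -> b, s -> z / _ Z: fires at position(s) 3, 5: bavbvvadsobasa
surface: bavbvvadsobasa


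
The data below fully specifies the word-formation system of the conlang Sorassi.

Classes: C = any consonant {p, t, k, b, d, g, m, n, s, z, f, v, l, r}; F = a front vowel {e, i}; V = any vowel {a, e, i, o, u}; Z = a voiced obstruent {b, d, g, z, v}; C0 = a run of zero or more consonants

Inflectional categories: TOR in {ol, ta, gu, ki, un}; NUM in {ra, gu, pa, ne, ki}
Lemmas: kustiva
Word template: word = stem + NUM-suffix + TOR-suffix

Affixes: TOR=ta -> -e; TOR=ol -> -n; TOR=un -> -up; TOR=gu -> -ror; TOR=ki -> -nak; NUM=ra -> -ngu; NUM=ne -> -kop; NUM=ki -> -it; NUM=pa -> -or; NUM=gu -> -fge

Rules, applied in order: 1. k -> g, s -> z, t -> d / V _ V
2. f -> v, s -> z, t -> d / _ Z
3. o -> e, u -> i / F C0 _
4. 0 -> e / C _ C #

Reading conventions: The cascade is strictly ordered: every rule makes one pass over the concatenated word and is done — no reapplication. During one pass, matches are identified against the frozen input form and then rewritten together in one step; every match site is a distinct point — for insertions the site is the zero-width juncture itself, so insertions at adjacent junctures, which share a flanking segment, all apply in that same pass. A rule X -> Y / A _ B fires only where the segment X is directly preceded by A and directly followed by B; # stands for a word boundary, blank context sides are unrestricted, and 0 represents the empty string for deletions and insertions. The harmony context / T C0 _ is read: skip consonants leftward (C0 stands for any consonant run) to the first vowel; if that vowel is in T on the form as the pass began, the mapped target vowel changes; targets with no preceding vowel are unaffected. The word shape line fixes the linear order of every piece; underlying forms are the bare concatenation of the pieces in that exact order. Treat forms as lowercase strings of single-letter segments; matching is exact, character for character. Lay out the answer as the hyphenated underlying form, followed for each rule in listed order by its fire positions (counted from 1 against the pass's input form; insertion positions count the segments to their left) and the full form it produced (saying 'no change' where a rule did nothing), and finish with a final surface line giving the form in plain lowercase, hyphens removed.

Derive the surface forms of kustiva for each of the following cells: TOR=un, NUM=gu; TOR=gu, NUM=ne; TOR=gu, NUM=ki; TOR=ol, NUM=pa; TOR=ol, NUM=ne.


cell TOR=un, NUM=gu:
underlying: kustiva-fge-up
1. k -> g, s -> z, t -> d / V _ V: no change
2. f -> v, s -> z, t -> d / _ Z: fires at position(s) 8: kustivavgeup
3. o -> e, u -> i / F C0 _: fires at position(s) 11: kustivavgeip
4. 0 -> e / C _ C #: no change
surface: kustivavgeip

cell TOR=gu, NUM=ne:
underlying: kustiva-kop-ror
1. k -> g, s -> z, t -> d / V _ V: fires at position(s) 8: kustivagopror
2. f -> v, s -> z, t -> d / _ Z: no change
3. o -> e, u -> i / F C0 _: no change
4. 0 -> e / C _ C #: no change
surface: kustivagopror

cell TOR=gu, NUM=ki:
underlying: kustiva-it-ror
1. k -> g, s -> z, t -> d / V _ V: no change
2. f -> v, s -> z, t -> d / _ Z: no change
3. o -> e, u -> i / F C0 _: fires at position(s) 11: kustivaitrer
4. 0 -> e / C _ C #: no change
surface: kustivaitrer

cell TOR=ol, NUM=pa:
underlying: kustiva-or-n
1. k -> g, s -> z, t -> d / V _ V: no change
2. f -> v, s -> z, t -> d / _ Z: no change
3. o -> e, u -> i / F C0 _: no change
4. 0 -> e / C _ C #: inserts after position(s) 9: kustivaoren
surface: kustivaoren

cell TOR=ol, NUM=ne:
underlying: kustiva-kop-n
1. k -> g, s -> z, t -> d / V _ V: fires at position(s) 8: kustivagopn
2. f -> v, s -> z, t -> d / _ Z: no change
3. o -> e, u -> i / F C0 _: no change
4. 0 -> e / C _ C #: inserts after position(s) 10: kustivagopen
surface: kustivagopen


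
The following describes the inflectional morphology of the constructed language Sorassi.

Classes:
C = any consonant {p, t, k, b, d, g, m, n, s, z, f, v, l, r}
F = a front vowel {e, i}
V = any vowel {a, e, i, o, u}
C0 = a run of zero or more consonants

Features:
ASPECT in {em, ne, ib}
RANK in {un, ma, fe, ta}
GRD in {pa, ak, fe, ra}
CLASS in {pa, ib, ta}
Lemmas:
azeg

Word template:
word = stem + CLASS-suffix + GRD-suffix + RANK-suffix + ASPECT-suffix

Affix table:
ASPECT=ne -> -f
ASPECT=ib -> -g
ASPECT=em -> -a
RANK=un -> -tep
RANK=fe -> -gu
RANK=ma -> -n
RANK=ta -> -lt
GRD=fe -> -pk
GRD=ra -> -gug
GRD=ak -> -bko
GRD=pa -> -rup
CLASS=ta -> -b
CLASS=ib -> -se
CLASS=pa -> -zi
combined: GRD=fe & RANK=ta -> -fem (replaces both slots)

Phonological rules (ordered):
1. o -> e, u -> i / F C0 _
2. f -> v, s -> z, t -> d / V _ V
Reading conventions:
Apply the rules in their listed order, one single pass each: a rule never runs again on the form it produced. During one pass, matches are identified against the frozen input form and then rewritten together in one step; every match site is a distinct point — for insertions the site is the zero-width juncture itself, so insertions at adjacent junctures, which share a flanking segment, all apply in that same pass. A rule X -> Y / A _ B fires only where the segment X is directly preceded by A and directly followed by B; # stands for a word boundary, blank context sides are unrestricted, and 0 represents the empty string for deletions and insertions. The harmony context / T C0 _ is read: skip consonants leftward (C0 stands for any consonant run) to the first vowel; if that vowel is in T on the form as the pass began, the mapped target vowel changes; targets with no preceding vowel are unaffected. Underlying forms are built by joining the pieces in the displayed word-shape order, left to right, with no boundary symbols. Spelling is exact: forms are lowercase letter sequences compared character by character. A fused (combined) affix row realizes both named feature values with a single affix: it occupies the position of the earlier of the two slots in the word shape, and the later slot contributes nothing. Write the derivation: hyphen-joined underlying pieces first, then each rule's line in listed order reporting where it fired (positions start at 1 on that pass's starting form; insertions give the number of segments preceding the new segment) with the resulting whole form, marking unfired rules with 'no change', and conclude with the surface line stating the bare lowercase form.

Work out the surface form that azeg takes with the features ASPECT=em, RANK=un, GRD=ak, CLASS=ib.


underlying: azeg-se-bko-tep-a
1. o -> e, u -> i / F C0 _: fires at position(s) 9: azegsebketepa
2. f -> v, s -> z, t -> d / V _ V: fires at position(s) 10: azegsebkedepa
surface: azegsebkedepa


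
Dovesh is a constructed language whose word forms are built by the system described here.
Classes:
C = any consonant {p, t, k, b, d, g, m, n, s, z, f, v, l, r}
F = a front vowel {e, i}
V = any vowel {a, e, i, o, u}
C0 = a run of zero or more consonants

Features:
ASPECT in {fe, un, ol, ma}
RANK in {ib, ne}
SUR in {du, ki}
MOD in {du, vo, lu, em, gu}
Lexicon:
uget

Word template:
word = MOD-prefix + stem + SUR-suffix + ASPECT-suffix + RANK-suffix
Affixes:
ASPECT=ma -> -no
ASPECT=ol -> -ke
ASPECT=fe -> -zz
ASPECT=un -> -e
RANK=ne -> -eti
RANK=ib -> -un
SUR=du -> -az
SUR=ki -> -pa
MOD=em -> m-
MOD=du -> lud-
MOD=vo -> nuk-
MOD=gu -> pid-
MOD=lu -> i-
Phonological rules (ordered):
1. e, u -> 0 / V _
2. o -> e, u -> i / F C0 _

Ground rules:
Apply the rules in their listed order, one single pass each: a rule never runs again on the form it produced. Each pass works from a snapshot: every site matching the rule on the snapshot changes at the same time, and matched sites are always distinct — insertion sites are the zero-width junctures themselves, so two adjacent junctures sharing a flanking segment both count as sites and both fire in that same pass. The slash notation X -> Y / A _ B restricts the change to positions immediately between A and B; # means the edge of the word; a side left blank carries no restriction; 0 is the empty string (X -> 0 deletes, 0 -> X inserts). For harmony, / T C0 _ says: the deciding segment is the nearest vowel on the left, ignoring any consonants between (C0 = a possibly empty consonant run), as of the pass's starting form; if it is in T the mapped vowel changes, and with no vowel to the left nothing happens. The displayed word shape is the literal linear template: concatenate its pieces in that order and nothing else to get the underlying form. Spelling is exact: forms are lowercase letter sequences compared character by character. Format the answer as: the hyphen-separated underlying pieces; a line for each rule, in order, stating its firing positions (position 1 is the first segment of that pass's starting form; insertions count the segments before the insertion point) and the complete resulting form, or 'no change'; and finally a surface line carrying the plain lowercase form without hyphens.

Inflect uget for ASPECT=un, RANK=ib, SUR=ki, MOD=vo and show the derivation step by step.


underlying: nuk-uget-pa-e-un
1. e, u -> 0 / V _: fires at position(s) 10, 11: nukugetpan
2. o -> e, u -> i / F C0 _: no change
surface: nukugetpan


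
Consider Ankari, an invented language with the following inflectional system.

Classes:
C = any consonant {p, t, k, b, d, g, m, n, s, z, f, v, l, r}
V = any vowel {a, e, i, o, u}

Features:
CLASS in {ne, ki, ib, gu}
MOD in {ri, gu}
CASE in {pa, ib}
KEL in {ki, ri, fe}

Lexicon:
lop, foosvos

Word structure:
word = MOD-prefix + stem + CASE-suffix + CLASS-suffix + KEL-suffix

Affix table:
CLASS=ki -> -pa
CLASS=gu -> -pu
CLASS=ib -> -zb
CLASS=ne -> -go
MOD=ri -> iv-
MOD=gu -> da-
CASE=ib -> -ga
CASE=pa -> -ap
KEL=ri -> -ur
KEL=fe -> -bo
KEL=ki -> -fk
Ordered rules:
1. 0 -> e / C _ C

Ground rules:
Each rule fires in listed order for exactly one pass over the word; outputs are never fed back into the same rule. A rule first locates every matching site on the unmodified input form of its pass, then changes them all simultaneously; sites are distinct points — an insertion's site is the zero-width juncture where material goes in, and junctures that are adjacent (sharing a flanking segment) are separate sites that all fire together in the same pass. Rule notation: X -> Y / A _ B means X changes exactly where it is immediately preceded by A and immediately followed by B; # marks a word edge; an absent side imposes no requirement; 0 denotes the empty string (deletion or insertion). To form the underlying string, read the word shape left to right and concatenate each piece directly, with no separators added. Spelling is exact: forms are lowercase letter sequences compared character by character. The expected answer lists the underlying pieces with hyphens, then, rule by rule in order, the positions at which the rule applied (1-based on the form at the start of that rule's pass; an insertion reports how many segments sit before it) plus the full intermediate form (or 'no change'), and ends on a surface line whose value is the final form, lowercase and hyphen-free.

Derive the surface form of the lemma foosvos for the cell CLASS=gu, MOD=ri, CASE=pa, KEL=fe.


underlying: iv-foosvos-ap-pu-bo
1. 0 -> e / C _ C: inserts after position(s) 2, 6, 11: ivefoosevosapepubo
surface: ivefoosevosapepubo


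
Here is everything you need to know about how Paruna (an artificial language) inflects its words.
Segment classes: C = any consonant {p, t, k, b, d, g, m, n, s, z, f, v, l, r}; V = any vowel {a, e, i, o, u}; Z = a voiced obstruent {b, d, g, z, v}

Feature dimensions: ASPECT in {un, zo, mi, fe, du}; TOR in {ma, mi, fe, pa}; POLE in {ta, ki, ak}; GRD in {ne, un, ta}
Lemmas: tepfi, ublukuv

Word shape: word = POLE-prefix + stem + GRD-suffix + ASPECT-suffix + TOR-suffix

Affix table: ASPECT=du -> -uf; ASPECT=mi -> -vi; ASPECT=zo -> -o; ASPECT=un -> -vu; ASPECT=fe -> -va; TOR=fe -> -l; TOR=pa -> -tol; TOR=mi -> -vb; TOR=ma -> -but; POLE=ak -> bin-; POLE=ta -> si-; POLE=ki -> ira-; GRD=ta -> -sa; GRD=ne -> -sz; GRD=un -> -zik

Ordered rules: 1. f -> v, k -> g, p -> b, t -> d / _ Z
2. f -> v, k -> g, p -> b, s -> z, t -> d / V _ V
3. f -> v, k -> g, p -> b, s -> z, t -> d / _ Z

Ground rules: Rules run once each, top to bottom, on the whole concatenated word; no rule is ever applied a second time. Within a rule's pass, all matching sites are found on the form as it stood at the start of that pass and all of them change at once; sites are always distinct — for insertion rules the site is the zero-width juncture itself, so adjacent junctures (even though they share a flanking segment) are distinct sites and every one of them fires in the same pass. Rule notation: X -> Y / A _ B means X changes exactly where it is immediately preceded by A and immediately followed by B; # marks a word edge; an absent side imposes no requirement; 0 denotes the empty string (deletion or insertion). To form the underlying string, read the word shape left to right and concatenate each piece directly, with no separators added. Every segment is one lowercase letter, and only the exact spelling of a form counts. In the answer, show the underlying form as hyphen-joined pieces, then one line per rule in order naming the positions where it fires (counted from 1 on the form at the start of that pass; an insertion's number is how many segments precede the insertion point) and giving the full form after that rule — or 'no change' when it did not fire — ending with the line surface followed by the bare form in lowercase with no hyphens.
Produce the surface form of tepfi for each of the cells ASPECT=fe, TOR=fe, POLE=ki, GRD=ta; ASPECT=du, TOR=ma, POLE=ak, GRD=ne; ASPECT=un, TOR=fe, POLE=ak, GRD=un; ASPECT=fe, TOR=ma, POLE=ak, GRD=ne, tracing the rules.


cell ASPECT=fe, TOR=fe, POLE=ki, GRD=ta:
underlying: ira-tepfi-sa-va-l
1. f -> v, k -> g, p -> b, t -> d / _ Z: no change
2. f -> v, k -> g, p -> b, s -> z, t -> d / V _ V: fires at position(s) 4, 9: iradepfizaval
3. f -> v, k -> g, p -> b, s -> z, t -> d / _ Z: no change
surface: iradepfizaval

cell ASPECT=du, TOR=ma, POLE=ak, GRD=ne:
underlying: bin-tepfi-sz-uf-but
1. f -> v, k -> g, p -> b, t -> d / _ Z: fires at position(s) 12: bintepfiszuvbut
2. f -> v, k -> g, p -> b, s -> z, t -> d / V _ V: no change
3. f -> v, k -> g, p -> b, s -> z, t -> d / _ Z: fires at position(s) 9: bintepfizzuvbut
surface: bintepfizzuvbut

cell ASPECT=un, TOR=fe, POLE=ak, GRD=un:
underlying: bin-tepfi-zik-vu-l
1. f -> v, k -> g, p -> b, t -> d / _ Z: fires at position(s) 11: bintepfizigvul
2. f -> v, k -> g, p -> b, s -> z, t -> d / V _ V: no change
3. f -> v, k -> g, p -> b, s -> z, t -> d / _ Z: no change
surface: bintepfizigvul

cell ASPECT=fe, TOR=ma, POLE=ak, GRD=ne:
underlying: bin-tepfi-sz-va-but
1. f -> v, k -> g, p -> b, t -> d / _ Z: no change
2. f -> v, k -> g, p -> b, s -> z, t -> d / V _ V: no change
3. f -> v, k -> g, p -> b, s -> z, t -> d / _ Z: fires at position(s) 9: bintepfizzvabut
surface: bintepfizzvabut


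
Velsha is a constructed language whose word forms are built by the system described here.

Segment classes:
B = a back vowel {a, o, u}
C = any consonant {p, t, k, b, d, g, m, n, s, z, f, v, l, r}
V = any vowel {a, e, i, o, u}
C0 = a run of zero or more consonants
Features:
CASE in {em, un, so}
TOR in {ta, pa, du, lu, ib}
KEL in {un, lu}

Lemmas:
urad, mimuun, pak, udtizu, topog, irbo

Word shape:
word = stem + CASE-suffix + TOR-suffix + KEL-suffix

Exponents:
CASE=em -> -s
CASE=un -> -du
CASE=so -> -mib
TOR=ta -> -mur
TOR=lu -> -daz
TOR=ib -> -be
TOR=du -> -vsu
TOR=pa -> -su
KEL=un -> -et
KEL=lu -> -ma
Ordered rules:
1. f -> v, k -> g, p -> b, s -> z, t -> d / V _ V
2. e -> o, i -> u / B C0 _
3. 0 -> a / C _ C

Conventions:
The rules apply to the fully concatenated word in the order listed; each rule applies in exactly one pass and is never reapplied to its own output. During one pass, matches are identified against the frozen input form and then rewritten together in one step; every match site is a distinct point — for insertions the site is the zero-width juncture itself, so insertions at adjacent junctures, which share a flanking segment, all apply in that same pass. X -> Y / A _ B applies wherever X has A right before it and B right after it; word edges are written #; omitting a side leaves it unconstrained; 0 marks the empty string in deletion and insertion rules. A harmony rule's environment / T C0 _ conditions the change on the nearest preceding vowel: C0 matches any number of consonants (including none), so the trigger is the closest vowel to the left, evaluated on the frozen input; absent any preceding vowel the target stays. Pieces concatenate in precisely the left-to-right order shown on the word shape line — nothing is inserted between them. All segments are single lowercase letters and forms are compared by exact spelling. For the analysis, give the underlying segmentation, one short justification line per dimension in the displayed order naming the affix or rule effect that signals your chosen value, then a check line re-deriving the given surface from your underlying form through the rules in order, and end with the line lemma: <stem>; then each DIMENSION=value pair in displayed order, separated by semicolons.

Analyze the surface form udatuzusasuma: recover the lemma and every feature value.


underlying: udtizu-s-su-ma
CASE=em - signalled by the affix -s
TOR=pa - signalled by the affix -su
KEL=lu - signalled by the affix -ma
check: udtizussuma -> udtizussuma -> udtuzussuma -> udatuzusasuma
lemma: udtizu; CASE=em; TOR=pa; KEL=lu


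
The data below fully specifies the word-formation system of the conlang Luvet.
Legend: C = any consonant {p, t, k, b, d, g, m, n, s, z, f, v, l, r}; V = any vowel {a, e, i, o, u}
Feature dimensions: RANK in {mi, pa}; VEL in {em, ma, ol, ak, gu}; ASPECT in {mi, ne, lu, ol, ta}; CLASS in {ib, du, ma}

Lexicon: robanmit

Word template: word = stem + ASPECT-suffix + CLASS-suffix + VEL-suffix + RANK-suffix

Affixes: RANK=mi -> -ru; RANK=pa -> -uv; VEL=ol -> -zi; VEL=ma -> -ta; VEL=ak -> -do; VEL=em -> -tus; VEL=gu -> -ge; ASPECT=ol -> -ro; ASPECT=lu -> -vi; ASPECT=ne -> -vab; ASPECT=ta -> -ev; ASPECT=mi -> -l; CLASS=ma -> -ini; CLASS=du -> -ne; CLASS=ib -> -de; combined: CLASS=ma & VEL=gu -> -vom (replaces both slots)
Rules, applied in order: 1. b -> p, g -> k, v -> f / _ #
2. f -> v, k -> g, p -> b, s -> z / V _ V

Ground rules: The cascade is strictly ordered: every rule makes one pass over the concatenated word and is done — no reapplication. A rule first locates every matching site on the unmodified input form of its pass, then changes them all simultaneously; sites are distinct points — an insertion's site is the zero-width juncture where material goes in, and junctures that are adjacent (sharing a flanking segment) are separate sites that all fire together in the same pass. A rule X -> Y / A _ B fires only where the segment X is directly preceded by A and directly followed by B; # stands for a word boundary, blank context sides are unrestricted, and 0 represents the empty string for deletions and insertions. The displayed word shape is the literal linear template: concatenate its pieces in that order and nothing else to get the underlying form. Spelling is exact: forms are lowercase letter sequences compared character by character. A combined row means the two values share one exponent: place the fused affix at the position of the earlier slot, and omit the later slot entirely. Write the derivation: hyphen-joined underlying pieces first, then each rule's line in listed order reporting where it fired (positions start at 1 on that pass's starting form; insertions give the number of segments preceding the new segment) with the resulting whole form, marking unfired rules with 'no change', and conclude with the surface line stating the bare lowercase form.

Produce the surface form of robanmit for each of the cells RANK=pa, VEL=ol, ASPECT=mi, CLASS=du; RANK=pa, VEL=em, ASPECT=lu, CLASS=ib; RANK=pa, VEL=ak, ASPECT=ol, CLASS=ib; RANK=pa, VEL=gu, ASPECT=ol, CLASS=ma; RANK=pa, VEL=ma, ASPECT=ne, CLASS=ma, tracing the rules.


cell RANK=pa, VEL=ol, ASPECT=mi, CLASS=du:
underlying: robanmit-l-ne-zi-uv
1. b -> p, g -> k, v -> f / _ #: fires at position(s) 15: robanmitlneziuf
2. f -> v, k -> g, p -> b, s -> z / V _ V: no change
surface: robanmitlneziuf

cell RANK=pa, VEL=em, ASPECT=lu, CLASS=ib:
underlying: robanmit-vi-de-tus-uv
1. b -> p, g -> k, v -> f / _ #: fires at position(s) 17: robanmitvidetusuf
2. f -> v, k -> g, p -> b, s -> z / V _ V: fires at position(s) 15: robanmitvidetuzuf
surface: robanmitvidetuzuf

cell RANK=pa, VEL=ak, ASPECT=ol, CLASS=ib:
underlying: robanmit-ro-de-do-uv
1. b -> p, g -> k, v -> f / _ #: fires at position(s) 16: robanmitrodedouf
2. f -> v, k -> g, p -> b, s -> z / V _ V: no change
surface: robanmitrodedouf

cell RANK=pa, VEL=gu, ASPECT=ol, CLASS=ma:
underlying: robanmit-ro-vom-uv
1. b -> p, g -> k, v -> f / _ #: fires at position(s) 15: robanmitrovomuf
2. f -> v, k -> g, p -> b, s -> z / V _ V: no change
surface: robanmitrovomuf

cell RANK=pa, VEL=ma, ASPECT=ne, CLASS=ma:
underlying: robanmit-vab-ini-ta-uv
1. b -> p, g -> k, v -> f / _ #: fires at position(s) 18: robanmitvabinitauf
2. f -> v, k -> g, p -> b, s -> z / V _ V: no change
surface: robanmitvabinitauf


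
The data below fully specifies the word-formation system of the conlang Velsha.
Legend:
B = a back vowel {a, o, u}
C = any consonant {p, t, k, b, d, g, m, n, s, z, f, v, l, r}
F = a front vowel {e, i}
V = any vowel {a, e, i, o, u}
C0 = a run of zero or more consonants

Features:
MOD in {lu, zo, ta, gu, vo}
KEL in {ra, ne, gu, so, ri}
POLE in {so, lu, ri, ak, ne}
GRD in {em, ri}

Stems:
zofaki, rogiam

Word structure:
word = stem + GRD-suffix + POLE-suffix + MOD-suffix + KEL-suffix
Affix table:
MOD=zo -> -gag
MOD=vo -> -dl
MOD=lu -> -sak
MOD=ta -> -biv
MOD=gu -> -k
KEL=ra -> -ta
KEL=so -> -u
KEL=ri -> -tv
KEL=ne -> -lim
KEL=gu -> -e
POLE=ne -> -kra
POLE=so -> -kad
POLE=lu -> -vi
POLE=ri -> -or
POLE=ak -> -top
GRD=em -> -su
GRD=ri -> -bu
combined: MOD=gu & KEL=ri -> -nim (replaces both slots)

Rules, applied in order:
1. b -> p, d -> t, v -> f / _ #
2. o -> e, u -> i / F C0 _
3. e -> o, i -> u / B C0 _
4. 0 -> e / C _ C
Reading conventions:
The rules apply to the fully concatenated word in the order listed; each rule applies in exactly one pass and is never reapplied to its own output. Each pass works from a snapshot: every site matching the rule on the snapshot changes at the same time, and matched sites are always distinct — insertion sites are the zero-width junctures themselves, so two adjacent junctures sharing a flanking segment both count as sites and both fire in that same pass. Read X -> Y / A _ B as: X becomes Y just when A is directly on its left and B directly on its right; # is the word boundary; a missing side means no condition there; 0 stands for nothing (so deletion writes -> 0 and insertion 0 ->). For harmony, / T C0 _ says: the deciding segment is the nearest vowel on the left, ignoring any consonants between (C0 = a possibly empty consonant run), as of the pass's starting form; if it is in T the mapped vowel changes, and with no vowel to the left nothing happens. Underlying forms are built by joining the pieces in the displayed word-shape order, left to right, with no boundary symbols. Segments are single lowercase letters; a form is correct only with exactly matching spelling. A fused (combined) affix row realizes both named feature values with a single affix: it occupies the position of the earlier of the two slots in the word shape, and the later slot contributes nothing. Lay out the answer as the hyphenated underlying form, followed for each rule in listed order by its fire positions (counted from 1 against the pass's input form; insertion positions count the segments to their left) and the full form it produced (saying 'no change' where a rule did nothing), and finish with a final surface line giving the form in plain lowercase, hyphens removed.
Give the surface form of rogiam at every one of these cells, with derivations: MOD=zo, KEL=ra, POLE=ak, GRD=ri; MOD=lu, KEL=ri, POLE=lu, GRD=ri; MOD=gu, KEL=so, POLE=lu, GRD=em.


cell MOD=zo, KEL=ra, POLE=ak, GRD=ri:
underlying: rogiam-bu-top-gag-ta
1. b -> p, d -> t, v -> f / _ #: no change
2. o -> e, u -> i / F C0 _: no change
3. e -> o, i -> u / B C0 _: fires at position(s) 4: roguambutopgagta
4. 0 -> e / C _ C: inserts after position(s) 6, 11, 14: roguamebutopegageta
surface: roguamebutopegageta

cell MOD=lu, KEL=ri, POLE=lu, GRD=ri:
underlying: rogiam-bu-vi-sak-tv
1. b -> p, d -> t, v -> f / _ #: fires at position(s) 15: rogiambuvisaktf
2. o -> e, u -> i / F C0 _: no change
3. e -> o, i -> u / B C0 _: fires at position(s) 4, 10: roguambuvusaktf
4. 0 -> e / C _ C: inserts after position(s) 6, 13, 14: roguamebuvusaketef
surface: roguamebuvusaketef

cell MOD=gu, KEL=so, POLE=lu, GRD=em:
underlying: rogiam-su-vi-k-u
1. b -> p, d -> t, v -> f / _ #: no change
2. o -> e, u -> i / F C0 _: fires at position(s) 12: rogiamsuviki
3. e -> o, i -> u / B C0 _: fires at position(s) 4, 10: roguamsuvuki
4. 0 -> e / C _ C: inserts after position(s) 6: roguamesuvuki
surface: roguamesuvuki


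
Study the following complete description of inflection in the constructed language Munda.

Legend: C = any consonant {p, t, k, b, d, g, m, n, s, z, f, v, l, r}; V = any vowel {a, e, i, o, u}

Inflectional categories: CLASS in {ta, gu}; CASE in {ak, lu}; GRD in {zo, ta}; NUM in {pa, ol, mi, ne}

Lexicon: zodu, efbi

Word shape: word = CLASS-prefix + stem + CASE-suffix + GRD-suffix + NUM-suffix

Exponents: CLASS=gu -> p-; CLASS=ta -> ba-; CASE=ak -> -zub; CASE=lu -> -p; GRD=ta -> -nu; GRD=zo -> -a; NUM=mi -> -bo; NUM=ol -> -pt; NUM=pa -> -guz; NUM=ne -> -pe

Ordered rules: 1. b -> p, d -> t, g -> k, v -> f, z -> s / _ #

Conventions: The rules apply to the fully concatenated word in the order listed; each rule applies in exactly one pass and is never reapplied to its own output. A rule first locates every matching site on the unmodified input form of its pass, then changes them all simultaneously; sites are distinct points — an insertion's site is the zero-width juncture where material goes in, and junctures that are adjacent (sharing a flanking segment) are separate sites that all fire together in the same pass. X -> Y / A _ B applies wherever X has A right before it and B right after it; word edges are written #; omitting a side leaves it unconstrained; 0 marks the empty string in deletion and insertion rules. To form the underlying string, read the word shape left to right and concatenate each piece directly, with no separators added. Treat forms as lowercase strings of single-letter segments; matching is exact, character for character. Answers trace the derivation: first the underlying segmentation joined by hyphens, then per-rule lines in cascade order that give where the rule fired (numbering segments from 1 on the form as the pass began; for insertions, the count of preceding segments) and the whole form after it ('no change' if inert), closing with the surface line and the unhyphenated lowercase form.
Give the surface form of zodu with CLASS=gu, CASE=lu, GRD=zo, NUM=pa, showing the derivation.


underlying: p-zodu-p-a-guz
1. b -> p, d -> t, g -> k, v -> f, z -> s / _ #: fires at position(s) 10: pzodupagus
surface: pzodupagus
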